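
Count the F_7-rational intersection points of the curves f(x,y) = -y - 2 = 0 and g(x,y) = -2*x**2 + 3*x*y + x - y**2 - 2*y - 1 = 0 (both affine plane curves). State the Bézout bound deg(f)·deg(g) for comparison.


Common zeros: ∅; count = 0; Bézout bound = 2.

deg(f) = 1, deg(g) = 2, so Bézout bound = 2.
Scan x ∈ F_7. For each x, list the y ∈ F_7 with f(x, y) ≡ 0 and those with g(x, y) ≡ 0 (mod 7); the common zeros in that column are the intersection.
  x = 0: f ≡ 0 at y ∈ {5}; g ≡ 0 at y ∈ {6}; common: ∅.
  x = 1: f ≡ 0 at y ∈ {5}; g ≡ 0 at y ∈ {4}; common: ∅.
  x = 2: f ≡ 0 at y ∈ {5}; g ≡ 0 at y ∈ {0, 4}; common: ∅.
  x = 3: f ≡ 0 at y ∈ {5}; g ≡ 0 at y ∈ ∅; common: ∅.
  x = 4: f ≡ 0 at y ∈ {5}; g ≡ 0 at y ∈ ∅; common: ∅.
  x = 5: f ≡ 0 at y ∈ {5}; g ≡ 0 at y ∈ ∅; common: ∅.
  x = 6: f ≡ 0 at y ∈ {5}; g ≡ 0 at y ∈ {3, 6}; common: ∅.
Collecting: common zeros = ∅, so the count is 0.
Comparison with the Bézout bound: 0 ≤ 2 = deg(f)·deg(g), as expected for curves with no common component (the affine F_7-count falls short of the bound because intersections may lie at infinity, over extension fields, or carry multiplicity).


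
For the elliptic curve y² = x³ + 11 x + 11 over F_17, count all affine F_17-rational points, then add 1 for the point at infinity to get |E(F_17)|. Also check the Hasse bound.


Affine points = {(4, 0), (5, 2), (5, 15), (6, 2), (6, 15), (8, 4), (8, 13), (10, 4), (10, 13), (11, 1), (11, 16), (12, 1), (12, 16), (14, 6), (14, 11), (15, 7), (15, 10), (16, 4), (16, 13)}; affine count = 19; |E(F_17)| = 20.

Discriminant check: Δ ∝ 4a³ + 27b² = 4·11³ + 27·11² = 4·1331 + 27·121 ≡ 6 (mod 17). Nonzero ⇒ E is nonsingular.
For each x ∈ F_17, compute rhs = x³ + 11·x + 11 mod 17, then count y ∈ F_17 with y² ≡ rhs.
  x = 0: rhs = 11, matching y values: none (0 points).
  x = 1: rhs = 6, matching y values: none (0 points).
  x = 2: rhs = 7, matching y values: none (0 points).
  x = 3: rhs = 3, matching y values: none (0 points).
  x = 4: rhs = 0, matching y values: 0 (1 points).
  x = 5: rhs = 4, matching y values: 2, 15 (2 points).
  x = 6: rhs = 4, matching y values: 2, 15 (2 points).
  x = 7: rhs = 6, matching y values: none (0 points).
  x = 8: rhs = 16, matching y values: 4, 13 (2 points).
  x = 9: rhs = 6, matching y values: none (0 points).
  x = 10: rhs = 16, matching y values: 4, 13 (2 points).
  x = 11: rhs = 1, matching y values: 1, 16 (2 points).
  x = 12: rhs = 1, matching y values: 1, 16 (2 points).
  x = 13: rhs = 5, matching y values: none (0 points).
  x = 14: rhs = 2, matching y values: 6, 11 (2 points).
  x = 15: rhs = 15, matching y values: 7, 10 (2 points).
  x = 16: rhs = 16, matching y values: 4, 13 (2 points).
Total affine count: 19.
Full point count |E(F_17)| = 19 + 1 = 20.
Hasse bound: |20 − (17+1)| = |2| = 2 ≤ 2√17 ≈ 8.2462 ✓.


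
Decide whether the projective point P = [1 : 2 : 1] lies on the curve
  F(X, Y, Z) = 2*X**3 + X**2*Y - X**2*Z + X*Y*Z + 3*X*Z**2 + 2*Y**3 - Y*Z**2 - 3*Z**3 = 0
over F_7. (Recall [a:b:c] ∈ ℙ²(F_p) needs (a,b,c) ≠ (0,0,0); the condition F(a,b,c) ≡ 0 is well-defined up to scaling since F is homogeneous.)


F(1,2,1) ≡ 5 (mod 7); P is NOT on the curve.

Evaluate F(1, 2, 1) term-by-term (mod 7).
  2*X**3 ↦ 2·1·1·1 = 2
  X**2*Y ↦ 1·1·2·1 = 2
  -X**2*Z ↦ -1·1·1·1 = -1
  X*Y*Z ↦ 1·1·2·1 = 2
  3*X*Z**2 ↦ 3·1·1·1 = 3
  2*Y**3 ↦ 2·1·8·1 = 16
  -Y*Z**2 ↦ -1·1·2·1 = -2
  -3*Z**3 ↦ -3·1·1·1 = -3
Sum: F(1, 2, 1) = (2) + (2) + (-1) + (2) + (3) + (16) + (-2) + (-3) = 19.
Reducing mod 7: 19 ≡ 5 (mod 7).
Since F(a, b, c) ≡ 5 ≠ 0 (mod 7), P does NOT lie on the curve.


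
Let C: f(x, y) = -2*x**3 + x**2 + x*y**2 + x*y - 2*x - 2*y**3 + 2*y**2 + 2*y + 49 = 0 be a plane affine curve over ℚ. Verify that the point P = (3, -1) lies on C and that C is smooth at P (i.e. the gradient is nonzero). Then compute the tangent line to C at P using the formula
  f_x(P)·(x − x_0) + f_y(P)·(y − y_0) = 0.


Tangent line at P: -50*x - 11*y + 139 = 0.

Step 1: f(3, -1) = 0, so P lies on C.
Step 2: partial derivatives
  f_x(x, y) = -6*x**2 + 2*x + y**2 + y - 2, f_y(x, y) = 2*x*y + x - 6*y**2 + 4*y + 2.
  f_x(P) = -50, f_y(P) = -11 (gradient nonzero, so P is smooth).
Step 3: tangent line at P: -50·(x − 3) + -11·(y − -1) = 0.
Expanding: -50*x - 11*y + 139 = 0.


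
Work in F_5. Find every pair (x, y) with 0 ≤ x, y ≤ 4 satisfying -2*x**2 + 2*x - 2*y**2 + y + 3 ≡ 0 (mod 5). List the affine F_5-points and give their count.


Affine F_5-points: {(0, 4), (1, 4), (3, 1), (3, 2)}; count = 4.

For each of the 25 pairs (x, y) ∈ F_5², evaluate f(x, y) mod 5. Record the zeros.
  x = 0: [0↦3, 1↦2, 2↦2, 3↦3, 4↦0]  zeros at y ∈ {4}
  x = 1: [0↦3, 1↦2, 2↦2, 3↦3, 4↦0]  zeros at y ∈ {4}
  x = 2: [0↦4, 1↦3, 2↦3, 3↦4, 4↦1]  zeros at y ∈ ∅
  x = 3: [0↦1, 1↦0, 2↦0, 3↦1, 4↦3]  zeros at y ∈ {1, 2}
  x = 4: [0↦4, 1↦3, 2↦3, 3↦4, 4↦1]  zeros at y ∈ ∅
Collecting zeros: affine points = {(0, 4), (1, 4), (3, 1), (3, 2)}.
Total count |C(F_5)_aff| = 4.


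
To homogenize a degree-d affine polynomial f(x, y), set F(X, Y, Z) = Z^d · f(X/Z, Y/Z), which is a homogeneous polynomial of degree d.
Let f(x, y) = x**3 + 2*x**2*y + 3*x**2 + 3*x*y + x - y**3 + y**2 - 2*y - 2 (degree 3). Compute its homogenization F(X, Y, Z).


F(X, Y, Z) = X**3 + 2*X**2*Y + 3*X**2*Z + 3*X*Y*Z + X*Z**2 - Y**3 + Y**2*Z - 2*Y*Z**2 - 2*Z**3

deg(f) = 3.
Substitute x = X/Z, y = Y/Z into f, then multiply by Z^3.
  monomial 1·x^3·y^0 ↦ 1·X^3·Y^0·Z^0.
  monomial 2·x^2·y^1 ↦ 2·X^2·Y^1·Z^0.
  monomial 3·x^2·y^0 ↦ 3·X^2·Y^0·Z^1.
  monomial 3·x^1·y^1 ↦ 3·X^1·Y^1·Z^1.
  monomial 1·x^1·y^0 ↦ 1·X^1·Y^0·Z^2.
  monomial -1·x^0·y^3 ↦ -1·X^0·Y^3·Z^0.
  monomial 1·x^0·y^2 ↦ 1·X^0·Y^2·Z^1.
  monomial -2·x^0·y^1 ↦ -2·X^0·Y^1·Z^2.
  monomial -2·x^0·y^0 ↦ -2·X^0·Y^0·Z^3.
Collecting: F(X, Y, Z) = X**3 + 2*X**2*Y + 3*X**2*Z + 3*X*Y*Z + X*Z**2 - Y**3 + Y**2*Z - 2*Y*Z**2 - 2*Z**3.


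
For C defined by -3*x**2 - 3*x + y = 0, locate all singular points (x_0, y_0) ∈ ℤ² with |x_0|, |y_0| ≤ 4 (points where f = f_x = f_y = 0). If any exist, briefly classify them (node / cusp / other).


No singular points in the scanned grid; C is smooth there.

Compute partial derivatives:
  f_x = -6*x - 3.
  f_y = 1.
f_y = 1 is a nonzero constant, so f_y never vanishes: no point (x, y) can satisfy f = f_x = f_y = 0. In particular no (x, y) ∈ {−4, ..., 4}² is singular; the curve is smooth.


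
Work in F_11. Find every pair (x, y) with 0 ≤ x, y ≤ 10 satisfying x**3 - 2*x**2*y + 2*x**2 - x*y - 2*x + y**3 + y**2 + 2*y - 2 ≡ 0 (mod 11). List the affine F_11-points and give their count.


Affine F_11-points: {(1, 1), (1, 10), (2, 3), (2, 9), (3, 2), (4, 5), (6, 5), (6, 8), (7, 2), (7, 9), (7, 10), (9, 1), (9, 4), (9, 5), (10, 10)}; count = 15.

For each of the 121 pairs (x, y) ∈ F_11², evaluate f(x, y) mod 11. Record the zeros.
  x = 0: [0↦9, 1↦2, 2↦3, 3↦7, 4↦9, 5↦4, 6↦9, 7↦8, 8↦7, 9↦1, 10↦7]  zeros at y ∈ ∅
  x = 1: [0↦10, 1↦0, 2↦9, 3↦10, 4↦9, 5↦1, 6↦3, 7↦10, 8↦6, 9↦8, 10↦0]  zeros at y ∈ {1, 10}
  x = 2: [0↦10, 1↦4, 2↦6, 3↦0, 4↦3, 5↦10, 6↦5, 7↦5, 8↦5, 9↦0, 10↦7]  zeros at y ∈ {3, 9}
  x = 3: [0↦4, 1↦9, 2↦0, 3↦5, 4↦8, 5↦4, 6↦10, 7↦10, 8↦10, 9↦5, 10↦1]  zeros at y ∈ {2}
  x = 4: [0↦9, 1↦10, 2↦8, 3↦9, 4↦8, 5↦0, 6↦2, 7↦9, 8↦5, 9↦7, 10↦10]  zeros at y ∈ {5}
  x = 5: [0↦9, 1↦2, 2↦3, 3↦7, 4↦9, 5↦4, 6↦9, 7↦8, 8↦7, 9↦1, 10↦7]  zeros at y ∈ ∅
  x = 6: [0↦10, 1↦2, 2↦2, 3↦5, 4↦6, 5↦0, 6↦4, 7↦2, 8↦0, 9↦4, 10↦9]  zeros at y ∈ {5, 8}
  x = 7: [0↦7, 1↦5, 2↦0, 3↦9, 4↦5, 5↦5, 6↦4, 7↦8, 8↦1, 9↦0, 10↦0]  zeros at y ∈ {2, 9, 10}
  x = 8: [0↦6, 1↦6, 2↦3, 3↦3, 4↦1, 5↦3, 6↦4, 7↦10, 8↦5, 9↦6, 10↦8]  zeros at y ∈ ∅
  x = 9: [0↦2, 1↦0, 2↦6, 3↦4, 4↦0, 5↦0, 6↦10, 7↦3, 8↦7, 9↦6, 10↦6]  zeros at y ∈ {1, 4, 5}
  x = 10: [0↦1, 1↦4, 2↦4, 3↦7, 4↦8, 5↦2, 6↦6, 7↦4, 8↦2, 9↦6, 10↦0]  zeros at y ∈ {10}
Collecting zeros: affine points = {(1, 1), (1, 10), (2, 3), (2, 9), (3, 2), (4, 5), (6, 5), (6, 8), (7, 2), (7, 9), (7, 10), (9, 1), (9, 4), (9, 5), (10, 10)}.
Total count |C(F_11)_aff| = 15.


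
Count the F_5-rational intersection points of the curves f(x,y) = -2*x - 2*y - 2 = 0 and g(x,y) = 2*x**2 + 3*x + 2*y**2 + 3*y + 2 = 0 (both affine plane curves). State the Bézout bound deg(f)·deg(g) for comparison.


Common zeros: {(2, 2)}; count = 1; Bézout bound = 2.

deg(f) = 1, deg(g) = 2, so Bézout bound = 2.
Scan x ∈ F_5. For each x, list the y ∈ F_5 with f(x, y) ≡ 0 and those with g(x, y) ≡ 0 (mod 5); the common zeros in that column are the intersection.
  x = 0: f ≡ 0 at y ∈ {4}; g ≡ 0 at y ∈ ∅; common: ∅.
  x = 1: f ≡ 0 at y ∈ {3}; g ≡ 0 at y ∈ ∅; common: ∅.
  x = 2: f ≡ 0 at y ∈ {2}; g ≡ 0 at y ∈ {2, 4}; common: {2}.
  x = 3: f ≡ 0 at y ∈ {1}; g ≡ 0 at y ∈ ∅; common: ∅.
  x = 4: f ≡ 0 at y ∈ {0}; g ≡ 0 at y ∈ {2, 4}; common: ∅.
Collecting: common zeros = {(2, 2)}, so the count is 1.
Comparison with the Bézout bound: 1 ≤ 2 = deg(f)·deg(g), as expected for curves with no common component (the affine F_5-count falls short of the bound because intersections may lie at infinity, over extension fields, or carry multiplicity).


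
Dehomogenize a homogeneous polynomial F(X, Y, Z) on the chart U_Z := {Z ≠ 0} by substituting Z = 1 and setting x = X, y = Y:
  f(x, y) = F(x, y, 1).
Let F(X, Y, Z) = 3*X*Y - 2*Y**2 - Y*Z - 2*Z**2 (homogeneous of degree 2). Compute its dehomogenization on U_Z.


f(x, y) = 3*x*y - 2*y**2 - y - 2

On U_Z we set Z = 1. Each monomial c·X^i·Y^j·Z^k in F becomes c·x^i·y^j·1^k = c·x^i·y^j.
Substituting Z = 1: F(X, Y, 1) = 3*x*y - 2*y**2 - y - 2.
Note: deg(f) ≤ deg(F) = 2; strict inequality happens when F is divisible by Z (lost terms).


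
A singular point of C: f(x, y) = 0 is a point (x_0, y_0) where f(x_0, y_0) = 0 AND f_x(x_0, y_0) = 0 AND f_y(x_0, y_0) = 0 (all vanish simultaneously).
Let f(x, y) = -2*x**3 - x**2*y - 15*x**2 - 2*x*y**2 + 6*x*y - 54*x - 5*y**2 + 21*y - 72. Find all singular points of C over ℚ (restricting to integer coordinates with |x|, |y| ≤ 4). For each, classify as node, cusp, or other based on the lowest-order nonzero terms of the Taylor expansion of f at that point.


Singular points: {(-3, 3)}; classification: cusp.

Compute partial derivatives:
  f_x = -6*x**2 - 2*x*y - 30*x - 2*y**2 + 6*y - 54.
  f_y = -x**2 - 4*x*y + 6*x - 10*y + 21.
Scan x_0 ∈ {−4, ..., 4}. For each x_0, f_y(x_0, y) is a polynomial in y; find its integer roots y ∈ {−4, ..., 4}, then test f_x and f at those candidates.
  x = -4: f_y(-4, y) = 6*y - 19; no integer root y with |y| ≤ 4.
  x = -3: f_y(-3, y) = 2*y - 6; vanishes at y ∈ {3}. (-3, 3): f_x = 0, f = 0 — SINGULAR.
  x = -2: f_y(-2, y) = 5 - 2*y; no integer root y with |y| ≤ 4.
  x = -1: f_y(-1, y) = 14 - 6*y; no integer root y with |y| ≤ 4.
  x = 0: f_y(0, y) = 21 - 10*y; no integer root y with |y| ≤ 4.
  x = 1: f_y(1, y) = 26 - 14*y; no integer root y with |y| ≤ 4.
  x = 2: f_y(2, y) = 29 - 18*y; no integer root y with |y| ≤ 4.
  x = 3: f_y(3, y) = 30 - 22*y; no integer root y with |y| ≤ 4.
  x = 4: f_y(4, y) = 29 - 26*y; no integer root y with |y| ≤ 4.
Only singular point on the grid: (-3, 3).
Classify: substitute x = -3 + u, y = 3 + v and expand: f = -2*u**3 - u**2*v - 2*u*v**2 + v**2.
No constant or linear terms (consistent with a singular point). Quadratic part: v**2. Cubic part: -2*u**3 - u**2*v - 2*u*v**2.
The quadratic part v**2 is a perfect square, so there is a single (double) tangent line v = 0, i.e. y = 3. Restricting the cubic part to that line (v = 0) leaves -2*u**3 ≠ 0, so f is not divisible by v and the branch is v² ≈ 2*u**3 to lowest order — this is a cusp.
Classification: cusp.


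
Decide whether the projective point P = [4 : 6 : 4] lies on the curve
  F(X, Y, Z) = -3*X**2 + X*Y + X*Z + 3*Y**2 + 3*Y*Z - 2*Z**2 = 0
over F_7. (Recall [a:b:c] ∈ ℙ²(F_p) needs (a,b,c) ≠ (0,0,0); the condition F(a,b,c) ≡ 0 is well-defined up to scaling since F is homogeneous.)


F(4,6,4) ≡ 0 (mod 7); P is on the curve.

Evaluate F(4, 6, 4) term-by-term (mod 7).
  -3*X**2 ↦ -3·16·1·1 = -48
  X*Y ↦ 1·4·6·1 = 24
  X*Z ↦ 1·4·1·4 = 16
  3*Y**2 ↦ 3·1·36·1 = 108
  3*Y*Z ↦ 3·1·6·4 = 72
  -2*Z**2 ↦ -2·1·1·16 = -32
Sum: F(4, 6, 4) = (-48) + (24) + (16) + (108) + (72) + (-32) = 140.
Reducing mod 7: 140 ≡ 0 (mod 7).
Since F(a, b, c) ≡ 0 (mod 7), P lies on the curve.


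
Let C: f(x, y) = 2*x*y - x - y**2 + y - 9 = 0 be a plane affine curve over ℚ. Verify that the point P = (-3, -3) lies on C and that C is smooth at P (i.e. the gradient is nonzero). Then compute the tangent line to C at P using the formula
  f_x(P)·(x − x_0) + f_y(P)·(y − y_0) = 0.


Tangent line at P: -7*x + y - 18 = 0.

Step 1: f(-3, -3) = 0, so P lies on C.
Step 2: partial derivatives
  f_x(x, y) = 2*y - 1, f_y(x, y) = 2*x - 2*y + 1.
  f_x(P) = -7, f_y(P) = 1 (gradient nonzero, so P is smooth).
Step 3: tangent line at P: -7·(x − -3) + 1·(y − -3) = 0.
Expanding: -7*x + y - 18 = 0.


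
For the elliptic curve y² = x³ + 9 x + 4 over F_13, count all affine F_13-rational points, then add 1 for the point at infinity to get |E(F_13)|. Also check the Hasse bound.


Affine points = {(0, 2), (0, 11), (1, 1), (1, 12), (2, 2), (2, 11), (4, 0), (6, 1), (6, 12), (8, 4), (8, 9), (11, 2), (11, 11)}; affine count = 13; |E(F_13)| = 14.

Discriminant check: Δ ∝ 4a³ + 27b² = 4·9³ + 27·4² = 4·729 + 27·16 ≡ 7 (mod 13). Nonzero ⇒ E is nonsingular.
For each x ∈ F_13, compute rhs = x³ + 9·x + 4 mod 13, then count y ∈ F_13 with y² ≡ rhs.
  x = 0: rhs = 4, matching y values: 2, 11 (2 points).
  x = 1: rhs = 1, matching y values: 1, 12 (2 points).
  x = 2: rhs = 4, matching y values: 2, 11 (2 points).
  x = 3: rhs = 6, matching y values: none (0 points).
  x = 4: rhs = 0, matching y values: 0 (1 points).
  x = 5: rhs = 5, matching y values: none (0 points).
  x = 6: rhs = 1, matching y values: 1, 12 (2 points).
  x = 7: rhs = 7, matching y values: none (0 points).
  x = 8: rhs = 3, matching y values: 4, 9 (2 points).
  x = 9: rhs = 8, matching y values: none (0 points).
  x = 10: rhs = 2, matching y values: none (0 points).
  x = 11: rhs = 4, matching y values: 2, 11 (2 points).
  x = 12: rhs = 7, matching y values: none (0 points).
Total affine count: 13.
Full point count |E(F_13)| = 13 + 1 = 14.
Hasse bound: |14 − (13+1)| = |0| = 0 ≤ 2√13 ≈ 7.2111 ✓.


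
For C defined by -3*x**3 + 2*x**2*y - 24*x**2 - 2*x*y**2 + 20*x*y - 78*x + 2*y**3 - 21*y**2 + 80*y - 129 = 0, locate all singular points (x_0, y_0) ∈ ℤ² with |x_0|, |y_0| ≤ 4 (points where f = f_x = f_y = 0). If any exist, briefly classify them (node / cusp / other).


Singular points: {(-2, 3)}; classification: cusp.

Compute partial derivatives:
  f_x = -9*x**2 + 4*x*y - 48*x - 2*y**2 + 20*y - 78.
  f_y = 2*x**2 - 4*x*y + 20*x + 6*y**2 - 42*y + 80.
Scan x_0 ∈ {−4, ..., 4}. For each x_0, f_y(x_0, y) is a polynomial in y; find its integer roots y ∈ {−4, ..., 4}, then test f_x and f at those candidates.
  x = -4: f_y(-4, y) = 6*y**2 - 26*y + 32; no integer root y with |y| ≤ 4.
  x = -3: f_y(-3, y) = 6*y**2 - 30*y + 38; no integer root y with |y| ≤ 4.
  x = -2: f_y(-2, y) = 6*y**2 - 34*y + 48; vanishes at y ∈ {3}. (-2, 3): f_x = 0, f = 0 — SINGULAR.
  x = -1: f_y(-1, y) = 6*y**2 - 38*y + 62; no integer root y with |y| ≤ 4.
  x = 0: f_y(0, y) = 6*y**2 - 42*y + 80; no integer root y with |y| ≤ 4.
  x = 1: f_y(1, y) = 6*y**2 - 46*y + 102; no integer root y with |y| ≤ 4.
  x = 2: f_y(2, y) = 6*y**2 - 50*y + 128; no integer root y with |y| ≤ 4.
  x = 3: f_y(3, y) = 6*y**2 - 54*y + 158; no integer root y with |y| ≤ 4.
  x = 4: f_y(4, y) = 6*y**2 - 58*y + 192; no integer root y with |y| ≤ 4.
Only singular point on the grid: (-2, 3).
Classify: substitute x = -2 + u, y = 3 + v and expand: f = -3*u**3 + 2*u**2*v - 2*u*v**2 + 2*v**3 + v**2.
No constant or linear terms (consistent with a singular point). Quadratic part: v**2. Cubic part: -3*u**3 + 2*u**2*v - 2*u*v**2 + 2*v**3.
The quadratic part v**2 is a perfect square, so there is a single (double) tangent line v = 0, i.e. y = 3. Restricting the cubic part to that line (v = 0) leaves -3*u**3 ≠ 0, so f is not divisible by v and the branch is v² ≈ 3*u**3 to lowest order — this is a cusp.
Classification: cusp.


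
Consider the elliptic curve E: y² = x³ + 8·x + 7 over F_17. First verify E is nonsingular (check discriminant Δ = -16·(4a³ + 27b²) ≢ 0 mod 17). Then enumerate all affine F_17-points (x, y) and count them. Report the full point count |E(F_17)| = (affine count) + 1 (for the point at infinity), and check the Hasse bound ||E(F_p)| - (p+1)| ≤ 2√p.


Affine points = {(1, 4), (1, 13), (4, 1), (4, 16), (5, 6), (5, 11), (6, 4), (6, 13), (7, 7), (7, 10), (9, 3), (9, 14), (10, 4), (10, 13), (11, 7), (11, 10), (13, 8), (13, 9), (15, 0), (16, 7), (16, 10)}; affine count = 21; |E(F_17)| = 22.

Discriminant check: Δ ∝ 4a³ + 27b² = 4·8³ + 27·7² = 4·512 + 27·49 ≡ 5 (mod 17). Nonzero ⇒ E is nonsingular.
For each x ∈ F_17, compute rhs = x³ + 8·x + 7 mod 17, then count y ∈ F_17 with y² ≡ rhs.
  x = 0: rhs = 7, matching y values: none (0 points).
  x = 1: rhs = 16, matching y values: 4, 13 (2 points).
  x = 2: rhs = 14, matching y values: none (0 points).
  x = 3: rhs = 7, matching y values: none (0 points).
  x = 4: rhs = 1, matching y values: 1, 16 (2 points).
  x = 5: rhs = 2, matching y values: 6, 11 (2 points).
  x = 6: rhs = 16, matching y values: 4, 13 (2 points).
  x = 7: rhs = 15, matching y values: 7, 10 (2 points).
  x = 8: rhs = 5, matching y values: none (0 points).
  x = 9: rhs = 9, matching y values: 3, 14 (2 points).
  x = 10: rhs = 16, matching y values: 4, 13 (2 points).
  x = 11: rhs = 15, matching y values: 7, 10 (2 points).
  x = 12: rhs = 12, matching y values: none (0 points).
  x = 13: rhs = 13, matching y values: 8, 9 (2 points).
  x = 14: rhs = 7, matching y values: none (0 points).
  x = 15: rhs = 0, matching y values: 0 (1 points).
  x = 16: rhs = 15, matching y values: 7, 10 (2 points).
Total affine count: 21.
Full point count |E(F_17)| = 21 + 1 = 22.
Hasse bound: |22 − (17+1)| = |4| = 4 ≤ 2√17 ≈ 8.2462 ✓.


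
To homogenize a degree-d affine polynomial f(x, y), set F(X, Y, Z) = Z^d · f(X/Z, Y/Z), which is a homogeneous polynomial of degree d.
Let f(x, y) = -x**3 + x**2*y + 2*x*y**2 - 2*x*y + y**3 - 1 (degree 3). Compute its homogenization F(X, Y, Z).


F(X, Y, Z) = -X**3 + X**2*Y + 2*X*Y**2 - 2*X*Y*Z + Y**3 - Z**3

deg(f) = 3.
Substitute x = X/Z, y = Y/Z into f, then multiply by Z^3.
  monomial -1·x^3·y^0 ↦ -1·X^3·Y^0·Z^0.
  monomial 1·x^2·y^1 ↦ 1·X^2·Y^1·Z^0.
  monomial 2·x^1·y^2 ↦ 2·X^1·Y^2·Z^0.
  monomial -2·x^1·y^1 ↦ -2·X^1·Y^1·Z^1.
  monomial 1·x^0·y^3 ↦ 1·X^0·Y^3·Z^0.
  monomial -1·x^0·y^0 ↦ -1·X^0·Y^0·Z^3.
Collecting: F(X, Y, Z) = -X**3 + X**2*Y + 2*X*Y**2 - 2*X*Y*Z + Y**3 - Z**3.


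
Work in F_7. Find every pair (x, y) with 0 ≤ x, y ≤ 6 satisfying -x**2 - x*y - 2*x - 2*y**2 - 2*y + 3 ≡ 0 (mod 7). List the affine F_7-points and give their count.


Affine F_7-points: {(0, 3), (1, 0), (1, 2), (2, 2), (2, 3), (4, 0), (4, 4)}; count = 7.

For each of the 49 pairs (x, y) ∈ F_7², evaluate f(x, y) mod 7. Record the zeros.
  x = 0: [0↦3, 1↦6, 2↦5, 3↦0, 4↦5, 5↦6, 6↦3]  zeros at y ∈ {3}
  x = 1: [0↦0, 1↦2, 2↦0, 3↦1, 4↦5, 5↦5, 6↦1]  zeros at y ∈ {0, 2}
  x = 2: [0↦2, 1↦3, 2↦0, 3↦0, 4↦3, 5↦2, 6↦4]  zeros at y ∈ {2, 3}
  x = 3: [0↦2, 1↦2, 2↦5, 3↦4, 4↦6, 5↦4, 6↦5]  zeros at y ∈ ∅
  x = 4: [0↦0, 1↦6, 2↦1, 3↦6, 4↦0, 5↦4, 6↦4]  zeros at y ∈ {0, 4}
  x = 5: [0↦3, 1↦1, 2↦2, 3↦6, 4↦6, 5↦2, 6↦1]  zeros at y ∈ ∅
  x = 6: [0↦4, 1↦1, 2↦1, 3↦4, 4↦3, 5↦5, 6↦3]  zeros at y ∈ ∅
Collecting zeros: affine points = {(0, 3), (1, 0), (1, 2), (2, 2), (2, 3), (4, 0), (4, 4)}.
Total count |C(F_7)_aff| = 7.


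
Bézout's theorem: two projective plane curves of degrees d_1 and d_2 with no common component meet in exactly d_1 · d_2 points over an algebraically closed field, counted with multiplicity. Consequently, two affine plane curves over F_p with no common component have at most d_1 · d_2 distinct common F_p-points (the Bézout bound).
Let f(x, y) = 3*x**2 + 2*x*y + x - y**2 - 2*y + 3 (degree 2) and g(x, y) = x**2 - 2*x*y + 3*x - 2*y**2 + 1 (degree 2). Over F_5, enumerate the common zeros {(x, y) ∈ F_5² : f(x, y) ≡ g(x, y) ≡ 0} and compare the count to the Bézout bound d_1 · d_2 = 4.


Common zeros: ∅; count = 0; Bézout bound = 4.

deg(f) = 2, deg(g) = 2, so Bézout bound = 4.
Scan x ∈ F_5. For each x, list the y ∈ F_5 with f(x, y) ≡ 0 and those with g(x, y) ≡ 0 (mod 5); the common zeros in that column are the intersection.
  x = 0: f ≡ 0 at y ∈ {1, 2}; g ≡ 0 at y ∈ ∅; common: ∅.
  x = 1: f ≡ 0 at y ∈ ∅; g ≡ 0 at y ∈ {0, 4}; common: ∅.
  x = 2: f ≡ 0 at y ∈ ∅; g ≡ 0 at y ∈ {1, 2}; common: ∅.
  x = 3: f ≡ 0 at y ∈ ∅; g ≡ 0 at y ∈ ∅; common: ∅.
  x = 4: f ≡ 0 at y ∈ {0, 1}; g ≡ 0 at y ∈ {2, 4}; common: ∅.
Collecting: common zeros = ∅, so the count is 0.
Comparison with the Bézout bound: 0 ≤ 4 = deg(f)·deg(g), as expected for curves with no common component (the affine F_5-count falls short of the bound because intersections may lie at infinity, over extension fields, or carry multiplicity).


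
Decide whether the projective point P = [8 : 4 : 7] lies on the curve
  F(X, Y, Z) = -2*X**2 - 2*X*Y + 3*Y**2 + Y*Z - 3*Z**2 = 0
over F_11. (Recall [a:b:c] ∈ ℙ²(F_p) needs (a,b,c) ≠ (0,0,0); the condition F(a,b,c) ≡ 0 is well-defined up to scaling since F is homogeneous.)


F(8,4,7) ≡ 1 (mod 11); P is NOT on the curve.

Evaluate F(8, 4, 7) term-by-term (mod 11).
  -2*X**2 ↦ -2·64·1·1 = -128
  -2*X*Y ↦ -2·8·4·1 = -64
  3*Y**2 ↦ 3·1·16·1 = 48
  Y*Z ↦ 1·1·4·7 = 28
  -3*Z**2 ↦ -3·1·1·49 = -147
Sum: F(8, 4, 7) = (-128) + (-64) + (48) + (28) + (-147) = -263.
Reducing mod 11: -263 ≡ 1 (mod 11).
Since F(a, b, c) ≡ 1 ≠ 0 (mod 11), P does NOT lie on the curve.


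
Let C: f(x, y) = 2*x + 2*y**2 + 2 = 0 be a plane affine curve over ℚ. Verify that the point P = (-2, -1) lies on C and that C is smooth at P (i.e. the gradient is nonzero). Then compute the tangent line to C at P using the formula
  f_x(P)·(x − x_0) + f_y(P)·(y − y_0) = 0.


Tangent line at P: 2*x - 4*y = 0.

Step 1: f(-2, -1) = 0, so P lies on C.
Step 2: partial derivatives
  f_x(x, y) = 2, f_y(x, y) = 4*y.
  f_x(P) = 2, f_y(P) = -4 (gradient nonzero, so P is smooth).
Step 3: tangent line at P: 2·(x − -2) + -4·(y − -1) = 0.
Expanding: 2*x - 4*y = 0.


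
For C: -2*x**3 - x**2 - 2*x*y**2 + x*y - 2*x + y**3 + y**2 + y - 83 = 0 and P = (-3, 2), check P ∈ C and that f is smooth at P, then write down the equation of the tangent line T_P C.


Tangent line at P: -56*x + 38*y - 244 = 0.

Step 1: f(-3, 2) = 0, so P lies on C.
Step 2: partial derivatives
  f_x(x, y) = -6*x**2 - 2*x - 2*y**2 + y - 2, f_y(x, y) = -4*x*y + x + 3*y**2 + 2*y + 1.
  f_x(P) = -56, f_y(P) = 38 (gradient nonzero, so P is smooth).
Step 3: tangent line at P: -56·(x − -3) + 38·(y − 2) = 0.
Expanding: -56*x + 38*y - 244 = 0.


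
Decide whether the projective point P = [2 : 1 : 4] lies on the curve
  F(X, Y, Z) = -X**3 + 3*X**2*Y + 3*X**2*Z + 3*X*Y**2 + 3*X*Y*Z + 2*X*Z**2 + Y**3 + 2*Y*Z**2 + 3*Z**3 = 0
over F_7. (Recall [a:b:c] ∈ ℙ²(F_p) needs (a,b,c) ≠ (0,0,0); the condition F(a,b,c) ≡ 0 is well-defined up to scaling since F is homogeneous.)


F(2,1,4) ≡ 0 (mod 7); P is on the curve.

Evaluate F(2, 1, 4) term-by-term (mod 7).
  -X**3 ↦ -1·8·1·1 = -8
  3*X**2*Y ↦ 3·4·1·1 = 12
  3*X**2*Z ↦ 3·4·1·4 = 48
  3*X*Y**2 ↦ 3·2·1·1 = 6
  3*X*Y*Z ↦ 3·2·1·4 = 24
  2*X*Z**2 ↦ 2·2·1·16 = 64
  Y**3 ↦ 1·1·1·1 = 1
  2*Y*Z**2 ↦ 2·1·1·16 = 32
  3*Z**3 ↦ 3·1·1·64 = 192
Sum: F(2, 1, 4) = (-8) + (12) + (48) + (6) + (24) + (64) + (1) + (32) + (192) = 371.
Reducing mod 7: 371 ≡ 0 (mod 7).
Since F(a, b, c) ≡ 0 (mod 7), P lies on the curve.


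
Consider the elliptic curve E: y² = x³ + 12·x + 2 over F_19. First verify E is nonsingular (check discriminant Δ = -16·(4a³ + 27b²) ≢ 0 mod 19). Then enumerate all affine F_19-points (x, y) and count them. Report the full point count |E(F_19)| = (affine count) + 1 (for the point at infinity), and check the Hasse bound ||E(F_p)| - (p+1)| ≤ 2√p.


Affine points = {(4, 0), (5, 4), (5, 15), (6, 9), (6, 10), (7, 7), (7, 12), (10, 1), (10, 18), (14, 8), (14, 11), (15, 2), (15, 17)}; affine count = 13; |E(F_19)| = 14.

Discriminant check: Δ ∝ 4a³ + 27b² = 4·12³ + 27·2² = 4·1728 + 27·4 ≡ 9 (mod 19). Nonzero ⇒ E is nonsingular.
For each x ∈ F_19, compute rhs = x³ + 12·x + 2 mod 19, then count y ∈ F_19 with y² ≡ rhs.
  x = 0: rhs = 2, matching y values: none (0 points).
  x = 1: rhs = 15, matching y values: none (0 points).
  x = 2: rhs = 15, matching y values: none (0 points).
  x = 3: rhs = 8, matching y values: none (0 points).
  x = 4: rhs = 0, matching y values: 0 (1 points).
  x = 5: rhs = 16, matching y values: 4, 15 (2 points).
  x = 6: rhs = 5, matching y values: 9, 10 (2 points).
  x = 7: rhs = 11, matching y values: 7, 12 (2 points).
  x = 8: rhs = 2, matching y values: none (0 points).
  x = 9: rhs = 3, matching y values: none (0 points).
  x = 10: rhs = 1, matching y values: 1, 18 (2 points).
  x = 11: rhs = 2, matching y values: none (0 points).
  x = 12: rhs = 12, matching y values: none (0 points).
  x = 13: rhs = 18, matching y values: none (0 points).
  x = 14: rhs = 7, matching y values: 8, 11 (2 points).
  x = 15: rhs = 4, matching y values: 2, 17 (2 points).
  x = 16: rhs = 15, matching y values: none (0 points).
  x = 17: rhs = 8, matching y values: none (0 points).
  x = 18: rhs = 8, matching y values: none (0 points).
Total affine count: 13.
Full point count |E(F_19)| = 13 + 1 = 14.
Hasse bound: |14 − (19+1)| = |-6| = 6 ≤ 2√19 ≈ 8.7178 ✓.


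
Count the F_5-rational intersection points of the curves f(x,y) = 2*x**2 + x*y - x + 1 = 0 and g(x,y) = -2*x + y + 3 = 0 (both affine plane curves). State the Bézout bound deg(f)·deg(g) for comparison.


Common zeros: {(3, 3)}; count = 1; Bézout bound = 2.

deg(f) = 2, deg(g) = 1, so Bézout bound = 2.
Scan x ∈ F_5. For each x, list the y ∈ F_5 with f(x, y) ≡ 0 and those with g(x, y) ≡ 0 (mod 5); the common zeros in that column are the intersection.
  x = 0: f ≡ 0 at y ∈ ∅; g ≡ 0 at y ∈ {2}; common: ∅.
  x = 1: f ≡ 0 at y ∈ {3}; g ≡ 0 at y ∈ {4}; common: ∅.
  x = 2: f ≡ 0 at y ∈ {4}; g ≡ 0 at y ∈ {1}; common: ∅.
  x = 3: f ≡ 0 at y ∈ {3}; g ≡ 0 at y ∈ {3}; common: {3}.
  x = 4: f ≡ 0 at y ∈ {4}; g ≡ 0 at y ∈ {0}; common: ∅.
Collecting: common zeros = {(3, 3)}, so the count is 1.
Comparison with the Bézout bound: 1 ≤ 2 = deg(f)·deg(g), as expected for curves with no common component (the affine F_5-count falls short of the bound because intersections may lie at infinity, over extension fields, or carry multiplicity).


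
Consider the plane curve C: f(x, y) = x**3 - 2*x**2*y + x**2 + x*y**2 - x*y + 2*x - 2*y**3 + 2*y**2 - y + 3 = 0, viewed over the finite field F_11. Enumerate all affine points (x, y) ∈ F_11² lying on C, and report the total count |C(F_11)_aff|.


Affine F_11-points: {(0, 6), (1, 6), (3, 7), (5, 4), (5, 7), (5, 9), (6, 9), (8, 3), (10, 6)}; count = 9.

For each of the 121 pairs (x, y) ∈ F_11², evaluate f(x, y) mod 11. Record the zeros.
  x = 0: [0↦3, 1↦2, 2↦4, 3↦8, 4↦2, 5↦7, 6↦0, 7↦2, 8↦1, 9↦7, 10↦8]  zeros at y ∈ {6}
  x = 1: [0↦7, 1↦4, 2↦6, 3↦1, 4↦10, 5↦10, 6↦0, 7↦1, 8↦1, 9↦10, 10↦5]  zeros at y ∈ {6}
  x = 2: [0↦8, 1↦10, 2↦8, 3↦1, 4↦10, 5↦1, 6↦6, 7↦2, 8↦10, 9↦7, 10↦3]  zeros at y ∈ ∅
  x = 3: [0↦1, 1↦4, 2↦5, 3↦3, 4↦8, 5↦8, 6↦2, 7↦0, 8↦1, 9↦4, 10↦8]  zeros at y ∈ {7}
  x = 4: [0↦3, 1↦3, 2↦3, 3↦2, 4↦10, 5↦4, 6↦5, 7↦1, 8↦2, 9↦7, 10↦4]  zeros at y ∈ ∅
  x = 5: [0↦9, 1↦2, 2↦8, 3↦4, 4↦0, 5↦6, 6↦10, 7↦0, 8↦8, 9↦0, 10↦8]  zeros at y ∈ {4, 7, 9}
  x = 6: [0↦3, 1↦7, 2↦4, 3↦4, 4↦6, 5↦9, 6↦1, 7↦3, 8↦3, 9↦0, 10↦4]  zeros at y ∈ {9}
  x = 7: [0↦2, 1↦2, 2↦8, 3↦8, 4↦1, 5↦8, 6↦6, 7↦5, 8↦4, 9↦2, 10↦9]  zeros at y ∈ ∅
  x = 8: [0↦1, 1↦4, 2↦4, 3↦0, 4↦2, 5↦9, 6↦9, 7↦1, 8↦6, 9↦1, 10↦7]  zeros at y ∈ {3}
  x = 9: [0↦6, 1↦8, 2↦9, 3↦8, 4↦4, 5↦7, 6↦5, 7↦8, 8↦4, 9↦3, 10↦4]  zeros at y ∈ ∅
  x = 10: [0↦1, 1↦9, 2↦7, 3↦5, 4↦2, 5↦8, 6↦0, 7↦10, 8↦4, 9↦3, 10↦6]  zeros at y ∈ {6}
Collecting zeros: affine points = {(0, 6), (1, 6), (3, 7), (5, 4), (5, 7), (5, 9), (6, 9), (8, 3), (10, 6)}.
Total count |C(F_11)_aff| = 9.


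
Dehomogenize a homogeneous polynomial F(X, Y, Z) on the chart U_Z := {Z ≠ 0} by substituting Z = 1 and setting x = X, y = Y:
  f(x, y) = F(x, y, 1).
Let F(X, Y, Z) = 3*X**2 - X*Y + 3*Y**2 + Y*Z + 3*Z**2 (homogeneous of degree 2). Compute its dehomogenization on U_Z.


f(x, y) = 3*x**2 - x*y + 3*y**2 + y + 3

On U_Z we set Z = 1. Each monomial c·X^i·Y^j·Z^k in F becomes c·x^i·y^j·1^k = c·x^i·y^j.
Substituting Z = 1: F(X, Y, 1) = 3*x**2 - x*y + 3*y**2 + y + 3.
Note: deg(f) ≤ deg(F) = 2; strict inequality happens when F is divisible by Z (lost terms).


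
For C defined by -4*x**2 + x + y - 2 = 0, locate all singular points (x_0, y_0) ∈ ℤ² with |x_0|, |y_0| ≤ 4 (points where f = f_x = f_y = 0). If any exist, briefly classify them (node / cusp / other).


No singular points in the scanned grid; C is smooth there.

Compute partial derivatives:
  f_x = 1 - 8*x.
  f_y = 1.
f_y = 1 is a nonzero constant, so f_y never vanishes: no point (x, y) can satisfy f = f_x = f_y = 0. In particular no (x, y) ∈ {−4, ..., 4}² is singular; the curve is smooth.


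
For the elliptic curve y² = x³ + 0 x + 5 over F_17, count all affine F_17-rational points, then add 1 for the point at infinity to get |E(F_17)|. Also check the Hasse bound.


Affine points = {(2, 8), (2, 9), (3, 7), (3, 10), (4, 1), (4, 16), (6, 0), (7, 5), (7, 12), (10, 6), (10, 11), (12, 4), (12, 13), (13, 3), (13, 14), (16, 2), (16, 15)}; affine count = 17; |E(F_17)| = 18.

Discriminant check: Δ ∝ 4a³ + 27b² = 4·0³ + 27·5² = 4·0 + 27·25 ≡ 12 (mod 17). Nonzero ⇒ E is nonsingular.
For each x ∈ F_17, compute rhs = x³ + 0·x + 5 mod 17, then count y ∈ F_17 with y² ≡ rhs.
  x = 0: rhs = 5, matching y values: none (0 points).
  x = 1: rhs = 6, matching y values: none (0 points).
  x = 2: rhs = 13, matching y values: 8, 9 (2 points).
  x = 3: rhs = 15, matching y values: 7, 10 (2 points).
  x = 4: rhs = 1, matching y values: 1, 16 (2 points).
  x = 5: rhs = 11, matching y values: none (0 points).
  x = 6: rhs = 0, matching y values: 0 (1 points).
  x = 7: rhs = 8, matching y values: 5, 12 (2 points).
  x = 8: rhs = 7, matching y values: none (0 points).
  x = 9: rhs = 3, matching y values: none (0 points).
  x = 10: rhs = 2, matching y values: 6, 11 (2 points).
  x = 11: rhs = 10, matching y values: none (0 points).
  x = 12: rhs = 16, matching y values: 4, 13 (2 points).
  x = 13: rhs = 9, matching y values: 3, 14 (2 points).
  x = 14: rhs = 12, matching y values: none (0 points).
  x = 15: rhs = 14, matching y values: none (0 points).
  x = 16: rhs = 4, matching y values: 2, 15 (2 points).
Total affine count: 17.
Full point count |E(F_17)| = 17 + 1 = 18.
Hasse bound: |18 − (17+1)| = |0| = 0 ≤ 2√17 ≈ 8.2462 ✓.


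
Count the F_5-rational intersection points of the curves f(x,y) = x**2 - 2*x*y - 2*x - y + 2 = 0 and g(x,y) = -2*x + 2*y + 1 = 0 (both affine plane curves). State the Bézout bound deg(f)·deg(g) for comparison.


Common zeros: {(0, 2), (3, 0)}; count = 2; Bézout bound = 2.

deg(f) = 2, deg(g) = 1, so Bézout bound = 2.
Scan x ∈ F_5. For each x, list the y ∈ F_5 with f(x, y) ≡ 0 and those with g(x, y) ≡ 0 (mod 5); the common zeros in that column are the intersection.
  x = 0: f ≡ 0 at y ∈ {2}; g ≡ 0 at y ∈ {2}; common: {2}.
  x = 1: f ≡ 0 at y ∈ {2}; g ≡ 0 at y ∈ {3}; common: ∅.
  x = 2: f ≡ 0 at y ∈ ∅; g ≡ 0 at y ∈ {4}; common: ∅.
  x = 3: f ≡ 0 at y ∈ {0}; g ≡ 0 at y ∈ {0}; common: {0}.
  x = 4: f ≡ 0 at y ∈ {0}; g ≡ 0 at y ∈ {1}; common: ∅.
Collecting: common zeros = {(0, 2), (3, 0)}, so the count is 2.
Comparison with the Bézout bound: 2 ≤ 2 = deg(f)·deg(g), as expected for curves with no common component (the bound is attained).


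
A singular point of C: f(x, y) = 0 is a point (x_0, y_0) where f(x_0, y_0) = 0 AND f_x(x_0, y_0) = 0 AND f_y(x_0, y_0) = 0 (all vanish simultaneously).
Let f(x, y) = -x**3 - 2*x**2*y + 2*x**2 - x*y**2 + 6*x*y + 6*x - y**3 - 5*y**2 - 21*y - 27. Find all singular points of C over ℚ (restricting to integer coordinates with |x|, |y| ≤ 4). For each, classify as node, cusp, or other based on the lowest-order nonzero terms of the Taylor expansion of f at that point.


Singular points: {(3, -3)}; classification: node.

Compute partial derivatives:
  f_x = -3*x**2 - 4*x*y + 4*x - y**2 + 6*y + 6.
  f_y = -2*x**2 - 2*x*y + 6*x - 3*y**2 - 10*y - 21.
Scan x_0 ∈ {−4, ..., 4}. For each x_0, f_y(x_0, y) is a polynomial in y; find its integer roots y ∈ {−4, ..., 4}, then test f_x and f at those candidates.
  x = -4: f_y(-4, y) = -3*y**2 - 2*y - 77; no integer root y with |y| ≤ 4.
  x = -3: f_y(-3, y) = -3*y**2 - 4*y - 57; no integer root y with |y| ≤ 4.
  x = -2: f_y(-2, y) = -3*y**2 - 6*y - 41; no integer root y with |y| ≤ 4.
  x = -1: f_y(-1, y) = -3*y**2 - 8*y - 29; no integer root y with |y| ≤ 4.
  x = 0: f_y(0, y) = -3*y**2 - 10*y - 21; no integer root y with |y| ≤ 4.
  x = 1: f_y(1, y) = -3*y**2 - 12*y - 17; no integer root y with |y| ≤ 4.
  x = 2: f_y(2, y) = -3*y**2 - 14*y - 17; no integer root y with |y| ≤ 4.
  x = 3: f_y(3, y) = -3*y**2 - 16*y - 21; vanishes at y ∈ {-3}. (3, -3): f_x = 0, f = 0 — SINGULAR.
  x = 4: f_y(4, y) = -3*y**2 - 18*y - 29; no integer root y with |y| ≤ 4.
Only singular point on the grid: (3, -3).
Classify: substitute x = 3 + u, y = -3 + v and expand: f = -u**3 - 2*u**2*v - u**2 - u*v**2 - v**3 + v**2.
No constant or linear terms (consistent with a singular point). Quadratic part: -u**2 + v**2. Cubic part: -u**3 - 2*u**2*v - u*v**2 - v**3.
The quadratic part v**2 - u**2 = (v − u)(v + u) splits into two distinct linear factors, so there are two distinct tangent lines y − -3 = ±(x − 3) — this is a node (ordinary double point).
Classification: node.


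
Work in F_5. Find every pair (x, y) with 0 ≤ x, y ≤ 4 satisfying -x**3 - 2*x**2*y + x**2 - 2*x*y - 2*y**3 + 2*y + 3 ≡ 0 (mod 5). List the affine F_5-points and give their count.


Affine F_5-points: {(0, 3), (2, 3), (3, 0), (3, 2), (3, 3), (4, 0), (4, 1), (4, 4)}; count = 8.

For each of the 25 pairs (x, y) ∈ F_5², evaluate f(x, y) mod 5. Record the zeros.
  x = 0: [0↦3, 1↦3, 2↦1, 3↦0, 4↦3]  zeros at y ∈ {3}
  x = 1: [0↦3, 1↦4, 2↦3, 3↦3, 4↦2]  zeros at y ∈ ∅
  x = 2: [0↦4, 1↦2, 2↦3, 3↦0, 4↦1]  zeros at y ∈ {3}
  x = 3: [0↦0, 1↦1, 2↦0, 3↦0, 4↦4]  zeros at y ∈ {0, 2, 3}
  x = 4: [0↦0, 1↦0, 2↦3, 3↦2, 4↦0]  zeros at y ∈ {0, 1, 4}
Collecting zeros: affine points = {(0, 3), (2, 3), (3, 0), (3, 2), (3, 3), (4, 0), (4, 1), (4, 4)}.
Total count |C(F_5)_aff| = 8.


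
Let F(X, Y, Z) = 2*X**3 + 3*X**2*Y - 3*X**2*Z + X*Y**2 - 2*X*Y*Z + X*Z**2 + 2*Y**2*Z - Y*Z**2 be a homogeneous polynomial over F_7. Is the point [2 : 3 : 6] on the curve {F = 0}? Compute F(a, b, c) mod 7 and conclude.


F(2,3,6) ≡ 5 (mod 7); P is NOT on the curve.

Evaluate F(2, 3, 6) term-by-term (mod 7).
  2*X**3 ↦ 2·8·1·1 = 16
  3*X**2*Y ↦ 3·4·3·1 = 36
  -3*X**2*Z ↦ -3·4·1·6 = -72
  X*Y**2 ↦ 1·2·9·1 = 18
  -2*X*Y*Z ↦ -2·2·3·6 = -72
  X*Z**2 ↦ 1·2·1·36 = 72
  2*Y**2*Z ↦ 2·1·9·6 = 108
  -Y*Z**2 ↦ -1·1·3·36 = -108
Sum: F(2, 3, 6) = (16) + (36) + (-72) + (18) + (-72) + (72) + (108) + (-108) = -2.
Reducing mod 7: -2 ≡ 5 (mod 7).
Since F(a, b, c) ≡ 5 ≠ 0 (mod 7), P does NOT lie on the curve.


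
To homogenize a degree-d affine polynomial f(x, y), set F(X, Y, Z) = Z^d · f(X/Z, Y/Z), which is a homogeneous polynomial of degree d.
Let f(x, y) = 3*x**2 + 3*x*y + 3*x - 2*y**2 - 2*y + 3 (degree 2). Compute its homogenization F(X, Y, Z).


F(X, Y, Z) = 3*X**2 + 3*X*Y + 3*X*Z - 2*Y**2 - 2*Y*Z + 3*Z**2

deg(f) = 2.
Substitute x = X/Z, y = Y/Z into f, then multiply by Z^2.
  monomial 3·x^2·y^0 ↦ 3·X^2·Y^0·Z^0.
  monomial 3·x^1·y^1 ↦ 3·X^1·Y^1·Z^0.
  monomial 3·x^1·y^0 ↦ 3·X^1·Y^0·Z^1.
  monomial -2·x^0·y^2 ↦ -2·X^0·Y^2·Z^0.
  monomial -2·x^0·y^1 ↦ -2·X^0·Y^1·Z^1.
  monomial 3·x^0·y^0 ↦ 3·X^0·Y^0·Z^2.
Collecting: F(X, Y, Z) = 3*X**2 + 3*X*Y + 3*X*Z - 2*Y**2 - 2*Y*Z + 3*Z**2.


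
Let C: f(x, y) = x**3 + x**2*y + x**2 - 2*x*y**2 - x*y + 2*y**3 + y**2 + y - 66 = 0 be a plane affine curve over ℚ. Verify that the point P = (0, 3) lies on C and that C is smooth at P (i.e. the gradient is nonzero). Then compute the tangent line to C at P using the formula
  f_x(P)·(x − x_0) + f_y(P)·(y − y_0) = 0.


Tangent line at P: -21*x + 61*y - 183 = 0.

Step 1: f(0, 3) = 0, so P lies on C.
Step 2: partial derivatives
  f_x(x, y) = 3*x**2 + 2*x*y + 2*x - 2*y**2 - y, f_y(x, y) = x**2 - 4*x*y - x + 6*y**2 + 2*y + 1.
  f_x(P) = -21, f_y(P) = 61 (gradient nonzero, so P is smooth).
Step 3: tangent line at P: -21·(x − 0) + 61·(y − 3) = 0.
Expanding: -21*x + 61*y - 183 = 0.


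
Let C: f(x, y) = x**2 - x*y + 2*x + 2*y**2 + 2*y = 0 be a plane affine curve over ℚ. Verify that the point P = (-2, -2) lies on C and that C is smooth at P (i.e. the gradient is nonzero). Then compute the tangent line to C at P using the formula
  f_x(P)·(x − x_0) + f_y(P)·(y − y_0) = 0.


Tangent line at P: -4*y - 8 = 0.

Step 1: f(-2, -2) = 0, so P lies on C.
Step 2: partial derivatives
  f_x(x, y) = 2*x - y + 2, f_y(x, y) = -x + 4*y + 2.
  f_x(P) = 0, f_y(P) = -4 (gradient nonzero, so P is smooth).
Step 3: tangent line at P: 0·(x − -2) + -4·(y − -2) = 0.
Expanding: -4*y - 8 = 0.


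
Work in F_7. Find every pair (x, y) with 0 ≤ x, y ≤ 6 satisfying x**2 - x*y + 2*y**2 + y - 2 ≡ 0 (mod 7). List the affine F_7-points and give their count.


Affine F_7-points: {(1, 2), (1, 5), (3, 0), (3, 1), (4, 0), (4, 5), (5, 1)}; count = 7.

For each of the 49 pairs (x, y) ∈ F_7², evaluate f(x, y) mod 7. Record the zeros.
  x = 0: [0↦5, 1↦1, 2↦1, 3↦5, 4↦6, 5↦4, 6↦6]  zeros at y ∈ ∅
  x = 1: [0↦6, 1↦1, 2↦0, 3↦3, 4↦3, 5↦0, 6↦1]  zeros at y ∈ {2, 5}
  x = 2: [0↦2, 1↦3, 2↦1, 3↦3, 4↦2, 5↦5, 6↦5]  zeros at y ∈ ∅
  x = 3: [0↦0, 1↦0, 2↦4, 3↦5, 4↦3, 5↦5, 6↦4]  zeros at y ∈ {0, 1}
  x = 4: [0↦0, 1↦6, 2↦2, 3↦2, 4↦6, 5↦0, 6↦5]  zeros at y ∈ {0, 5}
  x = 5: [0↦2, 1↦0, 2↦2, 3↦1, 4↦4, 5↦4, 6↦1]  zeros at y ∈ {1}
  x = 6: [0↦6, 1↦3, 2↦4, 3↦2, 4↦4, 5↦3, 6↦6]  zeros at y ∈ ∅
Collecting zeros: affine points = {(1, 2), (1, 5), (3, 0), (3, 1), (4, 0), (4, 5), (5, 1)}.
Total count |C(F_7)_aff| = 7.


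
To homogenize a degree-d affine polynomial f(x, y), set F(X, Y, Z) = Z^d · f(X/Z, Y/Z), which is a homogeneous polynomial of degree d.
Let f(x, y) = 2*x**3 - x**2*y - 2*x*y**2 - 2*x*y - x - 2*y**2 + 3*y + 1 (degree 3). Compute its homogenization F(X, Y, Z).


F(X, Y, Z) = 2*X**3 - X**2*Y - 2*X*Y**2 - 2*X*Y*Z - X*Z**2 - 2*Y**2*Z + 3*Y*Z**2 + Z**3

deg(f) = 3.
Substitute x = X/Z, y = Y/Z into f, then multiply by Z^3.
  monomial 2·x^3·y^0 ↦ 2·X^3·Y^0·Z^0.
  monomial -1·x^2·y^1 ↦ -1·X^2·Y^1·Z^0.
  monomial -2·x^1·y^2 ↦ -2·X^1·Y^2·Z^0.
  monomial -2·x^1·y^1 ↦ -2·X^1·Y^1·Z^1.
  monomial -1·x^1·y^0 ↦ -1·X^1·Y^0·Z^2.
  monomial -2·x^0·y^2 ↦ -2·X^0·Y^2·Z^1.
  monomial 3·x^0·y^1 ↦ 3·X^0·Y^1·Z^2.
  monomial 1·x^0·y^0 ↦ 1·X^0·Y^0·Z^3.
Collecting: F(X, Y, Z) = 2*X**3 - X**2*Y - 2*X*Y**2 - 2*X*Y*Z - X*Z**2 - 2*Y**2*Z + 3*Y*Z**2 + Z**3.
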